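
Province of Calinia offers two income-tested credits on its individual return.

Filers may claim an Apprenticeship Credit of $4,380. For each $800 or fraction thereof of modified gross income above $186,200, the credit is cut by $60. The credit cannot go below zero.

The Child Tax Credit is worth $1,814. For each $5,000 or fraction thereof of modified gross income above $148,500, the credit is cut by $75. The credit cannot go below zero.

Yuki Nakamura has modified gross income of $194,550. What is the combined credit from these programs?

Apprenticeship Credit: income exceeds $186,200 by $8,350, which is 11 full-or-partial $800 increments; reduction = 11 × $60 = $660, leaving $3,720.
Child Tax Credit: income exceeds $148,500 by $46,050, which is 10 full-or-partial $5,000 increments; reduction = 10 × $75 = $750, leaving $1,064.
Total: $3,720 + $1,064 = $4,784.

$4,784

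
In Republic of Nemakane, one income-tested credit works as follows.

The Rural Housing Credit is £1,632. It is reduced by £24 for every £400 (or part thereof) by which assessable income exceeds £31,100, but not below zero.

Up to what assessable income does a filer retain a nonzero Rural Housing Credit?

After 67 increments the reduction is 67 × £24 = £1,608, leaving £24; one more increment wipes it out. Increment 67 ends at excess 67 × £400 = £26,800, so the highest qualifying income is £31,100 + £26,800 = £57,900.

£57,900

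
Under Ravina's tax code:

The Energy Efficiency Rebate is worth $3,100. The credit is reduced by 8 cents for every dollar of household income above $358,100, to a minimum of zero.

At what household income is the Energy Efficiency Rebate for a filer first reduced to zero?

The credit falls by 8% of each dollar above $358,100, so it reaches zero when the excess is $3,100 / 8% = $38,750: income = $358,100 + $38,750 = $396,850.

$396,850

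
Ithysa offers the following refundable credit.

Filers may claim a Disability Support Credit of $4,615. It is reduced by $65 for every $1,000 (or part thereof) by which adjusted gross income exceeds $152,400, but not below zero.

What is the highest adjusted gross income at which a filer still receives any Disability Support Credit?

$222,400

After 70 increments the reduction is 70 × $65 = $4,550, leaving $65; one more increment wipes it out. Increment 70 ends at excess 70 × $1,000 = $70,000, so the highest qualifying income is $152,400 + $70,000 = $222,400.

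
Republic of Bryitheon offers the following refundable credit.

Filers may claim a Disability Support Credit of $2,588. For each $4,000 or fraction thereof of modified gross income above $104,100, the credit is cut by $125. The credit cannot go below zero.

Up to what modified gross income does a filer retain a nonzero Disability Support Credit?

After 20 increments the reduction is 20 × $125 = $2,500, leaving $88; one more increment wipes it out. Increment 20 ends at excess 20 × $4,000 = $80,000, so the highest qualifying income is $104,100 + $80,000 = $184,100.

$184,100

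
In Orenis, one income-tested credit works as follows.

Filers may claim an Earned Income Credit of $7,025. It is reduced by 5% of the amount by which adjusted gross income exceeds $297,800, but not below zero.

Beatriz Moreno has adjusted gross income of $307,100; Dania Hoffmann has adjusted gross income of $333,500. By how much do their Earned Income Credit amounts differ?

$1,320

Beatriz ($307,100): Earned Income Credit: 5% of the $9,300 excess over $297,800 is $465; credit = $7,025 − $465 = $6,560.
Dania ($333,500): Earned Income Credit: 5% of the $35,700 excess over $297,800 is $1,785; credit = $7,025 − $1,785 = $5,240.
Difference: |$6,560 − $5,240| = $1,320.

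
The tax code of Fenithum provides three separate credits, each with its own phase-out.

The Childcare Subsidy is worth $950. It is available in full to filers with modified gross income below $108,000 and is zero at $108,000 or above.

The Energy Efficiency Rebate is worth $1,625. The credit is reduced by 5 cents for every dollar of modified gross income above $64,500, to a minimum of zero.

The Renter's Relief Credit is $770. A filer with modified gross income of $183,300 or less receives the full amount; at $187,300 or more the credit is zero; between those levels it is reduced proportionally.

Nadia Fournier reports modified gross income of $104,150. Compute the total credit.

$1,720

Childcare Subsidy: $104,150 is below the $108,000 cutoff, so the full $950 applies.
Energy Efficiency Rebate: 5% of the $39,650 excess over $64,500 is $1,982.50 ≥ base, so the credit is $0.
Renter's Relief Credit: $104,150 is at or below the $183,300 threshold, so the full $770 applies.
Total: $950 + $0 + $770 = $1,720.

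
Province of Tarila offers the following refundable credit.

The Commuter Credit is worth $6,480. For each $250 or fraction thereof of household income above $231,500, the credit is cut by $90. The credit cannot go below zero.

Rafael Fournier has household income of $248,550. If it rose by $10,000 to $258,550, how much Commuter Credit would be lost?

$270

At $248,550 — income exceeds $231,500 by $17,050, which is 69 full-or-partial $250 increments; reduction = 69 × $90 = $6,210, leaving $270.
At $258,550 — income exceeds $231,500 by $27,050 → 109 increments × $90 = $9,810 ≥ base, so the credit is $0.
Lost: $270 − $0 = $270.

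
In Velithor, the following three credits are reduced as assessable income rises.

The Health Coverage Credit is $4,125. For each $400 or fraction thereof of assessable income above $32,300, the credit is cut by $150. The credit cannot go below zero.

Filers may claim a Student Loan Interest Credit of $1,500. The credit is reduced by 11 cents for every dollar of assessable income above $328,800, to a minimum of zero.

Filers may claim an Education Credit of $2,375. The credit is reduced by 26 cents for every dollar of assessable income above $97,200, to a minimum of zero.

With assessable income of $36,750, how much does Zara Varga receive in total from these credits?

Health Coverage Credit: income exceeds $32,300 by $4,450, which is 12 full-or-partial $400 increments; reduction = 12 × $150 = $1,800, leaving $2,325.
Student Loan Interest Credit: $36,750 is at or below the $328,800 threshold, so the full $1,500 applies.
Education Credit: $36,750 is at or below the $97,200 threshold, so the full $2,375 applies.
Total: $2,325 + $1,500 + $2,375 = $6,200.

$6,200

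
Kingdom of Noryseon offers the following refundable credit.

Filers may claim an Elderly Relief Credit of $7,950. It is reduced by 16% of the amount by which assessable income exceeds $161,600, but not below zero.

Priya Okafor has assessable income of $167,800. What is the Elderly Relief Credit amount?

$6,958

Elderly Relief Credit: 16% of the $6,200 excess over $161,600 is $992; credit = $7,950 − $992 = $6,958.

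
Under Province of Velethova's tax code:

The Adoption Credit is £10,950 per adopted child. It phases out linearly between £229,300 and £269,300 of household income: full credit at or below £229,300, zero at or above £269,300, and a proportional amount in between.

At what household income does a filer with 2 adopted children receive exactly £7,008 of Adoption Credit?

Full credit = 2 × £10,950 = £21,900.
£7,008 is 7,008/21,900 of the full £21,900, so 14,892/21,900 of the £40,000 range has been used: income = £229,300 + £40,000 × 14,892/21,900 = £256,500.

£256,500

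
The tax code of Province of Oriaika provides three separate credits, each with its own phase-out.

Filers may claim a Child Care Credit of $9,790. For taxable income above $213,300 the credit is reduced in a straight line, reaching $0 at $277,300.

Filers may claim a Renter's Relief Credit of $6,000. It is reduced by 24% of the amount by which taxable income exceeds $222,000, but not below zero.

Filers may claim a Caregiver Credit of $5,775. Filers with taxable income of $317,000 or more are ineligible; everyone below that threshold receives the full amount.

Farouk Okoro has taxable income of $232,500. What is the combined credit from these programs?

Child Care Credit: $232,500 is $19,200 into a $64,000 phase-out range, leaving 44,800/64,000 of the credit: $9,790 × 44,800/64,000 = $6,853.
Renter's Relief Credit: 24% of the $10,500 excess over $222,000 is $2,520; credit = $6,000 − $2,520 = $3,480.
Caregiver Credit: $232,500 is below the $317,000 cutoff, so the full $5,775 applies.
Total: $6,853 + $3,480 + $5,775 = $16,108.

$16,108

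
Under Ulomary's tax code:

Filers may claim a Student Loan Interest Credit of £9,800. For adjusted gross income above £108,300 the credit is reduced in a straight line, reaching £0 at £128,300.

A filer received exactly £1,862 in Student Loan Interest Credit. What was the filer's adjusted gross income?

£124,500

£1,862 is 1,862/9,800 of the full £9,800, so 7,938/9,800 of the £20,000 range has been used: income = £108,300 + £20,000 × 7,938/9,800 = £124,500.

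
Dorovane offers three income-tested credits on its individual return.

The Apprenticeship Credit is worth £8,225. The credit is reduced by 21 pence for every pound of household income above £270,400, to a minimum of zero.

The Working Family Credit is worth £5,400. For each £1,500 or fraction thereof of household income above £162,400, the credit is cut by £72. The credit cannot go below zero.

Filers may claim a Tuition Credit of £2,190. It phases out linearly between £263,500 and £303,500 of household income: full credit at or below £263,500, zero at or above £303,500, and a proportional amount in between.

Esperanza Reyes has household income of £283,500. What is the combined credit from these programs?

£6,569

Apprenticeship Credit: 21% of the £13,100 excess over £270,400 is £2,751; credit = £8,225 − £2,751 = £5,474.
Working Family Credit: income exceeds £162,400 by £121,100 → 81 increments × £72 = £5,832 ≥ base, so the credit is £0.
Tuition Credit: £283,500 is £20,000 into a £40,000 phase-out range, leaving 20,000/40,000 of the credit: £2,190 × 20,000/40,000 = £1,095.
Total: £5,474 + £0 + £1,095 = £6,569.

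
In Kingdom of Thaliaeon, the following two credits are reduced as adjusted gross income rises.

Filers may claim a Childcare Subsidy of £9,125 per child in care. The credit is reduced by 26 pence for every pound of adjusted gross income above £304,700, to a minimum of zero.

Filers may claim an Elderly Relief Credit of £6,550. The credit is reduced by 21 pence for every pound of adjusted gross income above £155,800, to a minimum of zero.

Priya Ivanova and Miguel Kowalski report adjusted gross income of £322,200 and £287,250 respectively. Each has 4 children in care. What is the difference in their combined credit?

Priya (£322,200): Childcare Subsidy: base = 4 × £9,125 = £36,500. 26% of the £17,500 excess over £304,700 is £4,550; credit = £36,500 − £4,550 = £31,950. Elderly Relief Credit: 21% of the £166,400 excess over £155,800 is £34,944 ≥ base, so the credit is £0. total £31,950 + £0 = £31,950
Miguel (£287,250): Childcare Subsidy: base = 4 × £9,125 = £36,500. £287,250 is at or below the £304,700 threshold, so the full £36,500 applies. Elderly Relief Credit: 21% of the £131,450 excess over £155,800 is £27,604.50 ≥ base, so the credit is £0. total £36,500 + £0 = £36,500
Difference: |£31,950 − £36,500| = £4,550.

£4,550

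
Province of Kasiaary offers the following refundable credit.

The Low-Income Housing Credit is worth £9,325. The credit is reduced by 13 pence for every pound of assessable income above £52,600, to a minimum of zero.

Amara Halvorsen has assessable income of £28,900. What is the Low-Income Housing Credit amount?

Low-Income Housing Credit: £28,900 is at or below the £52,600 threshold, so the full £9,325 applies.

£9,325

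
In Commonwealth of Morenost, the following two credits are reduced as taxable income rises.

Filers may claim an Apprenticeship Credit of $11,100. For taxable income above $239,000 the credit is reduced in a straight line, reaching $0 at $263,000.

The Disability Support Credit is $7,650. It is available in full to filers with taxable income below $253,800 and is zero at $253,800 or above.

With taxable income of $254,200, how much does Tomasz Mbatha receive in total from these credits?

Apprenticeship Credit: $254,200 is $15,200 into a $24,000 phase-out range, leaving 8,800/24,000 of the credit: $11,100 × 8,800/24,000 = $4,070.
Disability Support Credit: $254,200 meets or exceeds the $253,800 cutoff, so the credit is $0.
Total: $4,070 + $0 = $4,070.

$4,070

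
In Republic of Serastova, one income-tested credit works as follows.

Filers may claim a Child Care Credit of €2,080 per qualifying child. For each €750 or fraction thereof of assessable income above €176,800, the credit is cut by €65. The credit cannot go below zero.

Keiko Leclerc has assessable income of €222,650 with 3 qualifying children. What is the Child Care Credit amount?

€2,210

Child Care Credit: base = 3 × €2,080 = €6,240. income exceeds €176,800 by €45,850, which is 62 full-or-partial €750 increments; reduction = 62 × €65 = €4,030, leaving €2,210.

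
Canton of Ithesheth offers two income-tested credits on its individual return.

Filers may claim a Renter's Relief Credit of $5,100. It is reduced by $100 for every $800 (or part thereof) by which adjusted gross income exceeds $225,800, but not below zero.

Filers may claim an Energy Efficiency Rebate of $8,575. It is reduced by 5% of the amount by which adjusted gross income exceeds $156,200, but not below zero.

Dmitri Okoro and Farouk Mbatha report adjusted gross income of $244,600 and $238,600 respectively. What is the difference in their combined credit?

$1,100

Dmitri ($244,600): Renter's Relief Credit: income exceeds $225,800 by $18,800, which is 24 full-or-partial $800 increments; reduction = 24 × $100 = $2,400, leaving $2,700. Energy Efficiency Rebate: 5% of the $88,400 excess over $156,200 is $4,420; credit = $8,575 − $4,420 = $4,155. total $2,700 + $4,155 = $6,855
Farouk ($238,600): Renter's Relief Credit: income exceeds $225,800 by $12,800, which is 16 full-or-partial $800 increments; reduction = 16 × $100 = $1,600, leaving $3,500. Energy Efficiency Rebate: 5% of the $82,400 excess over $156,200 is $4,120; credit = $8,575 − $4,120 = $4,455. total $3,500 + $4,455 = $7,955
Difference: |$6,855 − $7,955| = $1,100.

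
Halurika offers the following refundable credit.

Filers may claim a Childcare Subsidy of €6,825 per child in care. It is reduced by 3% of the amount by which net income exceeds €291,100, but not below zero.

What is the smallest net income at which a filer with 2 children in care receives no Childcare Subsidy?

€746,100

Full credit = 2 × €6,825 = €13,650.
The credit falls by 3% of each euro above €291,100, so it reaches zero when the excess is €13,650 / 3% = €455,000: income = €291,100 + €455,000 = €746,100.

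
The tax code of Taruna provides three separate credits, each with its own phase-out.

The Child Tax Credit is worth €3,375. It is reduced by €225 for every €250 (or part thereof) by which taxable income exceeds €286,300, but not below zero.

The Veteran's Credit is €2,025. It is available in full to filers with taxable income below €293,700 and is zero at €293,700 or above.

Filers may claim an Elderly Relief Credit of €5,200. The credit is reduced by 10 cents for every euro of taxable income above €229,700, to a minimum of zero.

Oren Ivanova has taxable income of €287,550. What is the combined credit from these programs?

Child Tax Credit: income exceeds €286,300 by €1,250, which is 5 full-or-partial €250 increments; reduction = 5 × €225 = €1,125, leaving €2,250.
Veteran's Credit: €287,550 is below the €293,700 cutoff, so the full €2,025 applies.
Elderly Relief Credit: 10% of the €57,850 excess over €229,700 is €5,785 ≥ base, so the credit is €0.
Total: €2,250 + €2,025 + €0 = €4,275.

€4,275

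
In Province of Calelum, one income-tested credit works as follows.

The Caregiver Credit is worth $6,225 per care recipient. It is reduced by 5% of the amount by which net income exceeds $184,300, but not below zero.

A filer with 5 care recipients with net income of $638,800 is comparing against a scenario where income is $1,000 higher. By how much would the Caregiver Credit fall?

$50

At $638,800 — base = 5 × $6,225 = $31,125. 5% of the $454,500 excess over $184,300 is $22,725; credit = $31,125 − $22,725 = $8,400.
At $639,800 — base = 5 × $6,225 = $31,125. 5% of the $455,500 excess over $184,300 is $22,775; credit = $31,125 − $22,775 = $8,350.
Lost: $8,400 − $8,350 = $50.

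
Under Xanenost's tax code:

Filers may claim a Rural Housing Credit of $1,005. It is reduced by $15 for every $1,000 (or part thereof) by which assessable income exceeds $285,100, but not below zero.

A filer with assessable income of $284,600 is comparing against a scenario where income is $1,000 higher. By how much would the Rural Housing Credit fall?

At $284,600 — $284,600 is at or below the $285,100 threshold, so the full $1,005 applies.
At $285,600 — income exceeds $285,100 by $500, which is 1 full-or-partial $1,000 increment; reduction = 1 × $15 = $15, leaving $990.
Lost: $1,005 − $990 = $15.

$15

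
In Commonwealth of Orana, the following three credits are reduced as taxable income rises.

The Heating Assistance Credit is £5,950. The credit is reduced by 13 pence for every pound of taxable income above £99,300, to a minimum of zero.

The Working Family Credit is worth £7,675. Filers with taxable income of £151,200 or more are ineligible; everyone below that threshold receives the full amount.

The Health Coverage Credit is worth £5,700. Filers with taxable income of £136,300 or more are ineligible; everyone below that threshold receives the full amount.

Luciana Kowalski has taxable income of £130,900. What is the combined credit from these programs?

£15,217

Heating Assistance Credit: 13% of the £31,600 excess over £99,300 is £4,108; credit = £5,950 − £4,108 = £1,842.
Working Family Credit: £130,900 is below the £151,200 cutoff, so the full £7,675 applies.
Health Coverage Credit: £130,900 is below the £136,300 cutoff, so the full £5,700 applies.
Total: £1,842 + £7,675 + £5,700 = £15,217.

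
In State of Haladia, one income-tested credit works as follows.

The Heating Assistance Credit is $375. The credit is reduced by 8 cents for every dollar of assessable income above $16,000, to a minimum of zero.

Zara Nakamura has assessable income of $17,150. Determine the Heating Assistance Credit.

$283

Heating Assistance Credit: 8% of the $1,150 excess over $16,000 is $92; credit = $375 − $92 = $283.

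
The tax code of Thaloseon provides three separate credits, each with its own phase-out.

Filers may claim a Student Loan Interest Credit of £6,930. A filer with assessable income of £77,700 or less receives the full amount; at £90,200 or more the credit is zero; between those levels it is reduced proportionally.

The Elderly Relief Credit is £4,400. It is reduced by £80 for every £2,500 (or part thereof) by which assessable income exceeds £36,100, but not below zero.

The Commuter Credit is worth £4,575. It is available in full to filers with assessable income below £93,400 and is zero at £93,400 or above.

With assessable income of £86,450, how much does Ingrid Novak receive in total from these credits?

Student Loan Interest Credit: £86,450 is £8,750 into a £12,500 phase-out range, leaving 3,750/12,500 of the credit: £6,930 × 3,750/12,500 = £2,079.
Elderly Relief Credit: income exceeds £36,100 by £50,350, which is 21 full-or-partial £2,500 increments; reduction = 21 × £80 = £1,680, leaving £2,720.
Commuter Credit: £86,450 is below the £93,400 cutoff, so the full £4,575 applies.
Total: £2,079 + £2,720 + £4,575 = £9,374.

£9,374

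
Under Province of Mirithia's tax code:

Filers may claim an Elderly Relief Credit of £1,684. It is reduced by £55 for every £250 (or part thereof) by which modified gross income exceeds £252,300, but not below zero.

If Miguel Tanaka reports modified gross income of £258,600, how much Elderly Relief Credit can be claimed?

Elderly Relief Credit: income exceeds £252,300 by £6,300, which is 26 full-or-partial £250 increments; reduction = 26 × £55 = £1,430, leaving £254.

£254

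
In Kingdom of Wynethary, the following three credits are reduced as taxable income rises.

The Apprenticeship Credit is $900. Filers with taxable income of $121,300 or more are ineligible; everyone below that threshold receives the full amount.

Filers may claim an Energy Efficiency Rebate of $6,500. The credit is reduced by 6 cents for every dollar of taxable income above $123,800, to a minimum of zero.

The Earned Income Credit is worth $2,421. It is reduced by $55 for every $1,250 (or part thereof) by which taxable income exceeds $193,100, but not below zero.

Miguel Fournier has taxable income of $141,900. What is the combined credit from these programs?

Apprenticeship Credit: $141,900 meets or exceeds the $121,300 cutoff, so the credit is $0.
Energy Efficiency Rebate: 6% of the $18,100 excess over $123,800 is $1,086; credit = $6,500 − $1,086 = $5,414.
Earned Income Credit: $141,900 is at or below the $193,100 threshold, so the full $2,421 applies.
Total: $0 + $5,414 + $2,421 = $7,835.

$7,835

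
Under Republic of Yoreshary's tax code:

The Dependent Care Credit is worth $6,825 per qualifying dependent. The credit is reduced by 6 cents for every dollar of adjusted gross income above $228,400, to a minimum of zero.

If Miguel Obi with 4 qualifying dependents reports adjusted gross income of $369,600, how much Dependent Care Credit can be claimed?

Dependent Care Credit: base = 4 × $6,825 = $27,300. 6% of the $141,200 excess over $228,400 is $8,472; credit = $27,300 − $8,472 = $18,828.

$18,828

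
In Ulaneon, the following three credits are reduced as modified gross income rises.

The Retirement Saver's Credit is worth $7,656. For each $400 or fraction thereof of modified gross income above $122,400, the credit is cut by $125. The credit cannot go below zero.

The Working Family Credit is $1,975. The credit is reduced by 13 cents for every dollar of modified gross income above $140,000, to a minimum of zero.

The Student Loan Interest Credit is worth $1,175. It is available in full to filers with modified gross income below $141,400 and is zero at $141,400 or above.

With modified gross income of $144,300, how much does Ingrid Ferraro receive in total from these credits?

Retirement Saver's Credit: income exceeds $122,400 by $21,900, which is 55 full-or-partial $400 increments; reduction = 55 × $125 = $6,875, leaving $781.
Working Family Credit: 13% of the $4,300 excess over $140,000 is $559; credit = $1,975 − $559 = $1,416.
Student Loan Interest Credit: $144,300 meets or exceeds the $141,400 cutoff, so the credit is $0.
Total: $781 + $1,416 + $0 = $2,197.

$2,197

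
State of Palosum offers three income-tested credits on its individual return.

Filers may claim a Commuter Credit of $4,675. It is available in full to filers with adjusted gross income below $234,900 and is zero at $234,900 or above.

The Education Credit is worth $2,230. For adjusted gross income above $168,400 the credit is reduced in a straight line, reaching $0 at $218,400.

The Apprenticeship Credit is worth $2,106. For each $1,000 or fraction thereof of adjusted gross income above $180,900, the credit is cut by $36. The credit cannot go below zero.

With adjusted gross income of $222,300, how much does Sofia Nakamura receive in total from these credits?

Commuter Credit: $222,300 is below the $234,900 cutoff, so the full $4,675 applies.
Education Credit: $222,300 is at or above $218,400, so the credit is $0.
Apprenticeship Credit: income exceeds $180,900 by $41,400, which is 42 full-or-partial $1,000 increments; reduction = 42 × $36 = $1,512, leaving $594.
Total: $4,675 + $0 + $594 = $5,269.

$5,269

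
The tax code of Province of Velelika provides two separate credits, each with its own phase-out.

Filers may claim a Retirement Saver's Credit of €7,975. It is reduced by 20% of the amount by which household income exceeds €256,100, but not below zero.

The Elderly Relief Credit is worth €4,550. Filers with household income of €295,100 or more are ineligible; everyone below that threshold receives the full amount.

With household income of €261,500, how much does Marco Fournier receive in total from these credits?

€11,445

Retirement Saver's Credit: 20% of the €5,400 excess over €256,100 is €1,080; credit = €7,975 − €1,080 = €6,895.
Elderly Relief Credit: €261,500 is below the €295,100 cutoff, so the full €4,550 applies.
Total: €6,895 + €4,550 = €11,445.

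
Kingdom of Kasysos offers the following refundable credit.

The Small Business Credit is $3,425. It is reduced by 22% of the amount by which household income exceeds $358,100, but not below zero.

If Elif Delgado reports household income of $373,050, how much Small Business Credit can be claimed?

Small Business Credit: 22% of the $14,950 excess over $358,100 is $3,289; credit = $3,425 − $3,289 = $136.

$136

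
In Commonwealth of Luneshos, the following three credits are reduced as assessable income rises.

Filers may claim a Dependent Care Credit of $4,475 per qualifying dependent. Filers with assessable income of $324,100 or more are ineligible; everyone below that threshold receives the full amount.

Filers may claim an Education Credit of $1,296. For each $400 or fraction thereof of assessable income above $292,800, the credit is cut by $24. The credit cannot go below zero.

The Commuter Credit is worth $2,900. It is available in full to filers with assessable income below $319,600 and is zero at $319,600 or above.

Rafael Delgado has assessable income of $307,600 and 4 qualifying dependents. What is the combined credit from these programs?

Dependent Care Credit: base = 4 × $4,475 = $17,900. $307,600 is below the $324,100 cutoff, so the full $17,900 applies.
Education Credit: income exceeds $292,800 by $14,800, which is 37 full-or-partial $400 increments; reduction = 37 × $24 = $888, leaving $408.
Commuter Credit: $307,600 is below the $319,600 cutoff, so the full $2,900 applies.
Total: $17,900 + $408 + $2,900 = $21,208.

$21,208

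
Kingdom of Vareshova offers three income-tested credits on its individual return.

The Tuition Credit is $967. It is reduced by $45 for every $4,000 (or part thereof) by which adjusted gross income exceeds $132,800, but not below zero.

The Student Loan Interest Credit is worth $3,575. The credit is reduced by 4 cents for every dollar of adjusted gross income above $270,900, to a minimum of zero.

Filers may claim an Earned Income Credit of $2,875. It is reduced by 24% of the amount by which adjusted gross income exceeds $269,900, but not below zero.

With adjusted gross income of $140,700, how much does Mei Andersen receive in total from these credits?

Tuition Credit: income exceeds $132,800 by $7,900, which is 2 full-or-partial $4,000 increments; reduction = 2 × $45 = $90, leaving $877.
Student Loan Interest Credit: $140,700 is at or below the $270,900 threshold, so the full $3,575 applies.
Earned Income Credit: $140,700 is at or below the $269,900 threshold, so the full $2,875 applies.
Total: $877 + $3,575 + $2,875 = $7,327.

$7,327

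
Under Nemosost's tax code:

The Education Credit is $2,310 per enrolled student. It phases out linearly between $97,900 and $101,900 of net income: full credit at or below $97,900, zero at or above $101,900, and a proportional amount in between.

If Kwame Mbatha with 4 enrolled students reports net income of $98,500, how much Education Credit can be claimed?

$7,854

Education Credit: base = 4 × $2,310 = $9,240. $98,500 is $600 into a $4,000 phase-out range, leaving 3,400/4,000 of the credit: $9,240 × 3,400/4,000 = $7,854.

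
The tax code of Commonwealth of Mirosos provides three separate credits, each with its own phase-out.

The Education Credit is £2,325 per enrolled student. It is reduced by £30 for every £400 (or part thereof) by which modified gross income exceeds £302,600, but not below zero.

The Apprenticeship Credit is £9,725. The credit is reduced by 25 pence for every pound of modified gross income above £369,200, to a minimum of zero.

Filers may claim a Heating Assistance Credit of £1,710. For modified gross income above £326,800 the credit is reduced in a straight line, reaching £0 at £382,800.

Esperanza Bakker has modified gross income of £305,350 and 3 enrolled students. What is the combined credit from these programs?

£18,200

Education Credit: base = 3 × £2,325 = £6,975. income exceeds £302,600 by £2,750, which is 7 full-or-partial £400 increments; reduction = 7 × £30 = £210, leaving £6,765.
Apprenticeship Credit: £305,350 is at or below the £369,200 threshold, so the full £9,725 applies.
Heating Assistance Credit: £305,350 is at or below the £326,800 threshold, so the full £1,710 applies.
Total: £6,765 + £9,725 + £1,710 = £18,200.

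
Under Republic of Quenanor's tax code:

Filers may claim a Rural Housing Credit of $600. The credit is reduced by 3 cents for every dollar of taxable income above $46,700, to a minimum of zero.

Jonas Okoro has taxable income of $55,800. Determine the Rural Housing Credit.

$327

Rural Housing Credit: 3% of the $9,100 excess over $46,700 is $273; credit = $600 − $273 = $327.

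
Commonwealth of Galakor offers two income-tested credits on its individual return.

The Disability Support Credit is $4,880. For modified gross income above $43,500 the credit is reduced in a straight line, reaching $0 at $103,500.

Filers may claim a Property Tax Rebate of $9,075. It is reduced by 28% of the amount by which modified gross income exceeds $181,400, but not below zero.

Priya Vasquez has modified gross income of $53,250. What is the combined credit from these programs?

$13,162

Disability Support Credit: $53,250 is $9,750 into a $60,000 phase-out range, leaving 50,250/60,000 of the credit: $4,880 × 50,250/60,000 = $4,087.
Property Tax Rebate: $53,250 is at or below the $181,400 threshold, so the full $9,075 applies.
Total: $4,087 + $9,075 = $13,162.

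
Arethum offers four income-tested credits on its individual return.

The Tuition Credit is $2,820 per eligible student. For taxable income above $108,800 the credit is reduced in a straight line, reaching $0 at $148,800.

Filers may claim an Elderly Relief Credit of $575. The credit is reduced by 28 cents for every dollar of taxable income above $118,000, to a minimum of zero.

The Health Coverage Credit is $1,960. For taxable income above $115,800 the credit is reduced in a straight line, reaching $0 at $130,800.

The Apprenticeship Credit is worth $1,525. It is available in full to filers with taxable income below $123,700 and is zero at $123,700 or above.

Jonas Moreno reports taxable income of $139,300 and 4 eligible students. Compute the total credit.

$2,679

Tuition Credit: base = 4 × $2,820 = $11,280. $139,300 is $30,500 into a $40,000 phase-out range, leaving 9,500/40,000 of the credit: $11,280 × 9,500/40,000 = $2,679.
Elderly Relief Credit: 28% of the $21,300 excess over $118,000 is $5,964 ≥ base, so the credit is $0.
Health Coverage Credit: $139,300 is at or above $130,800, so the credit is $0.
Apprenticeship Credit: $139,300 meets or exceeds the $123,700 cutoff, so the credit is $0.
Total: $2,679 + $0 + $0 + $0 = $2,679.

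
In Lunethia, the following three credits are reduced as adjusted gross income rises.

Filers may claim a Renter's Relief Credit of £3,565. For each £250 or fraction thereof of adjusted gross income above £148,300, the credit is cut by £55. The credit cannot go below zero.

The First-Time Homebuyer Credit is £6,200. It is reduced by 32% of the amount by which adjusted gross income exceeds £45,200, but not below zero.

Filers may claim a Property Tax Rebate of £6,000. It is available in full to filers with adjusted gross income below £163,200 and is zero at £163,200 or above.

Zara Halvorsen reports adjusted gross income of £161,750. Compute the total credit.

Renter's Relief Credit: income exceeds £148,300 by £13,450, which is 54 full-or-partial £250 increments; reduction = 54 × £55 = £2,970, leaving £595.
First-Time Homebuyer Credit: 32% of the £116,550 excess over £45,200 is £37,296 ≥ base, so the credit is £0.
Property Tax Rebate: £161,750 is below the £163,200 cutoff, so the full £6,000 applies.
Total: £595 + £0 + £6,000 = £6,595.

£6,595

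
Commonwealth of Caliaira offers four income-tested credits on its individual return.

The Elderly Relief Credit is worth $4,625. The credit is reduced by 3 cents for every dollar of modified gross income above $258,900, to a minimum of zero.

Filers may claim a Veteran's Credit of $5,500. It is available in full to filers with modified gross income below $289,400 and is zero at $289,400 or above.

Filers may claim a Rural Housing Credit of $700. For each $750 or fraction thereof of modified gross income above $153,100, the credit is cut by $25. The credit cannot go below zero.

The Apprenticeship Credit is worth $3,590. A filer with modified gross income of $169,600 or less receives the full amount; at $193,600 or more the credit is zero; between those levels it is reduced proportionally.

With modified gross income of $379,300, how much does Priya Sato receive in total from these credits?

$1,013

Elderly Relief Credit: 3% of the $120,400 excess over $258,900 is $3,612; credit = $4,625 − $3,612 = $1,013.
Veteran's Credit: $379,300 meets or exceeds the $289,400 cutoff, so the credit is $0.
Rural Housing Credit: income exceeds $153,100 by $226,200 → 302 increments × $25 = $7,550 ≥ base, so the credit is $0.
Apprenticeship Credit: $379,300 is at or above $193,600, so the credit is $0.
Total: $1,013 + $0 + $0 + $0 = $1,013.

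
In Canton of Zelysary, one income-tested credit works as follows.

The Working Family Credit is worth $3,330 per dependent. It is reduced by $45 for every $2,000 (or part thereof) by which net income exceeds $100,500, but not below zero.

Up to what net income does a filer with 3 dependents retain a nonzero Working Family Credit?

Full credit = 3 × $3,330 = $9,990.
After 221 increments the reduction is 221 × $45 = $9,945, leaving $45; one more increment wipes it out. Increment 221 ends at excess 221 × $2,000 = $442,000, so the highest qualifying income is $100,500 + $442,000 = $542,500.

$542,500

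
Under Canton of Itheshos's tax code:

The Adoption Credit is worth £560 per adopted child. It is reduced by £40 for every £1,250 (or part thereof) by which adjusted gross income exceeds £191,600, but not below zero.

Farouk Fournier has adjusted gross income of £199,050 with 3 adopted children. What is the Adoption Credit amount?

£1,440

Adoption Credit: base = 3 × £560 = £1,680. income exceeds £191,600 by £7,450, which is 6 full-or-partial £1,250 increments; reduction = 6 × £40 = £240, leaving £1,440.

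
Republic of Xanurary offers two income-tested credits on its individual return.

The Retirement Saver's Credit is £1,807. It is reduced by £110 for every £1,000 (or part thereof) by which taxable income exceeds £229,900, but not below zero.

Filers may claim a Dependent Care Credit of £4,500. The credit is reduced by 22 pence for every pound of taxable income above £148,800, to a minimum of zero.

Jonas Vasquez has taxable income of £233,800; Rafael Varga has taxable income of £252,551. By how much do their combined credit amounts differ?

Jonas (£233,800): Retirement Saver's Credit: income exceeds £229,900 by £3,900, which is 4 full-or-partial £1,000 increments; reduction = 4 × £110 = £440, leaving £1,367. Dependent Care Credit: 22% of the £85,000 excess over £148,800 is £18,700 ≥ base, so the credit is £0. total £1,367 + £0 = £1,367
Rafael (£252,551): Retirement Saver's Credit: income exceeds £229,900 by £22,651 → 23 increments × £110 = £2,530 ≥ base, so the credit is £0. Dependent Care Credit: 22% of the £103,751 excess over £148,800 is £22,825.22 ≥ base, so the credit is £0. total £0 + £0 = £0
Difference: |£1,367 − £0| = £1,367.

£1,367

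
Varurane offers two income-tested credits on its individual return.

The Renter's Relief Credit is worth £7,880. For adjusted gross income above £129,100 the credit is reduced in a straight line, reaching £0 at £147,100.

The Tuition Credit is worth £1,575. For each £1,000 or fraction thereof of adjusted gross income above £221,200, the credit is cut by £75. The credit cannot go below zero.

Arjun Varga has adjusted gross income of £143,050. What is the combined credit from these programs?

Renter's Relief Credit: £143,050 is £13,950 into a £18,000 phase-out range, leaving 4,050/18,000 of the credit: £7,880 × 4,050/18,000 = £1,773.
Tuition Credit: £143,050 is at or below the £221,200 threshold, so the full £1,575 applies.
Total: £1,773 + £1,575 = £3,348.

£3,348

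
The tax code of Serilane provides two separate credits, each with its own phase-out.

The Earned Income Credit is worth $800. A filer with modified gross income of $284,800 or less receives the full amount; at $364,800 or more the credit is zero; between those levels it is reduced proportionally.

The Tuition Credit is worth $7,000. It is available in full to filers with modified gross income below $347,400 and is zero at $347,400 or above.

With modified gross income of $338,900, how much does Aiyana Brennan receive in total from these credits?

$7,259

Earned Income Credit: $338,900 is $54,100 into a $80,000 phase-out range, leaving 25,900/80,000 of the credit: $800 × 25,900/80,000 = $259.
Tuition Credit: $338,900 is below the $347,400 cutoff, so the full $7,000 applies.
Total: $259 + $7,000 = $7,259.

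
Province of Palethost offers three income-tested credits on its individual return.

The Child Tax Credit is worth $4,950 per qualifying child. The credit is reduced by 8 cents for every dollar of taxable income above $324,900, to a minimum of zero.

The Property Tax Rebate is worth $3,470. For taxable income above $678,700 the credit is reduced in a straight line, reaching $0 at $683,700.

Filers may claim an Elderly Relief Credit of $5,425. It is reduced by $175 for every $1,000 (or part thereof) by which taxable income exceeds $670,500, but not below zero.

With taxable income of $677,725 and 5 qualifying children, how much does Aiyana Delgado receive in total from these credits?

Child Tax Credit: base = 5 × $4,950 = $24,750. 8% of the $352,825 excess over $324,900 is $28,226 ≥ base, so the credit is $0.
Property Tax Rebate: $677,725 is at or below the $678,700 threshold, so the full $3,470 applies.
Elderly Relief Credit: income exceeds $670,500 by $7,225, which is 8 full-or-partial $1,000 increments; reduction = 8 × $175 = $1,400, leaving $4,025.
Total: $0 + $3,470 + $4,025 = $7,495.

$7,495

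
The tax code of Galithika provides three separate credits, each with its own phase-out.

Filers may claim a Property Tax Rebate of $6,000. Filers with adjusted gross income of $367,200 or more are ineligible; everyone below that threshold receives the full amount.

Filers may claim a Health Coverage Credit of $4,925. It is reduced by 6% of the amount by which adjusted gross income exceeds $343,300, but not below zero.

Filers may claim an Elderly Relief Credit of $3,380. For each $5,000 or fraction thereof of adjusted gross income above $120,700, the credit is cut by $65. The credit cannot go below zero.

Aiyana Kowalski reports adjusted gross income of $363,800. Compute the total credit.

$9,890

Property Tax Rebate: $363,800 is below the $367,200 cutoff, so the full $6,000 applies.
Health Coverage Credit: 6% of the $20,500 excess over $343,300 is $1,230; credit = $4,925 − $1,230 = $3,695.
Elderly Relief Credit: income exceeds $120,700 by $243,100, which is 49 full-or-partial $5,000 increments; reduction = 49 × $65 = $3,185, leaving $195.
Total: $6,000 + $3,695 + $195 = $9,890.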